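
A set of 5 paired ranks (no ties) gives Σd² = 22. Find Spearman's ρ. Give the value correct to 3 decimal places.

ρ = 1 − 6Σd² / [n(n²−1)] = 1 − 6×22 / (5×24)
  = 1 − 132/120 = 1 − 1.1000 ≈ -0.100

-0.100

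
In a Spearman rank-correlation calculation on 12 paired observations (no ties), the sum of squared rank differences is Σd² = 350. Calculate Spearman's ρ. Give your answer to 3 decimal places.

ρ = 1 − 6Σd² / [n(n²−1)] = 1 − 6×350 / (12×143)
  = 1 − 2100/1716 = 1 − 1.2238 ≈ -0.224

-0.224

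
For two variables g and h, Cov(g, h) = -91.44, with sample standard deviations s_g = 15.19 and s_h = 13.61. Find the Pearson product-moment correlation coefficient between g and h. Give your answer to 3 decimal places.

r = Cov(g,h) / (s_g · s_h) = -91.44 / (15.19 × 13.61)
  = -91.44 / 206.7359 ≈ -0.442

-0.442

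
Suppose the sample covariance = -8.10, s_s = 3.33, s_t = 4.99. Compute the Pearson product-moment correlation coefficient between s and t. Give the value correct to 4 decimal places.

-0.4875

r = Cov(s,t) / (s_s · s_t) = -8.10 / (3.33 × 4.99)
  = -8.10 / 16.6167 ≈ -0.4875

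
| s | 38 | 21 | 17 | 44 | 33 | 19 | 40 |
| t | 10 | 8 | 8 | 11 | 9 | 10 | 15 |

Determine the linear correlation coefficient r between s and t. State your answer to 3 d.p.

n = 7, Σs = 212, Σt = 71, Σs² = 7160, Σt² = 755, Σst = 2255
nΣst − ΣsΣt = 15785 − 15052 = 733
nΣs² − (Σs)² = 50120 − 44944 = 5176; nΣt² − (Σt)² = 5285 − 5041 = 244
r = 733 / √(5176 × 244) = 733 / 1123.8078 ≈ 0.652

0.652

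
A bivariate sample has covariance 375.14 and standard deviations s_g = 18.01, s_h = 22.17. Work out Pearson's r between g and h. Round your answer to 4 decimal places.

0.9395

r = Cov(g,h) / (s_g · s_h) = 375.14 / (18.01 × 22.17)
  = 375.14 / 399.2817 ≈ 0.9395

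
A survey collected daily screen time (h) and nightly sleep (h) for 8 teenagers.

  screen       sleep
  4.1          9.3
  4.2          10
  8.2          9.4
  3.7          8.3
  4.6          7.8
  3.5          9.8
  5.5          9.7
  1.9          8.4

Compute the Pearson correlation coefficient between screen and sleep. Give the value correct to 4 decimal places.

0.2879

n = 8, Σx = 35.7, Σy = 72.7, Σx² = 182.65, Σy² = 665.27, Σxy = 327.41
nΣxy − ΣxΣy = 2619.28 − 2595.39 = 23.89
nΣx² − (Σx)² = 1461.2 − 1274.49 = 186.71; nΣy² − (Σy)² = 5322.16 − 5285.29 = 36.87
r = 23.89 / √(186.71 × 36.87) = 23.89 / 82.9699 ≈ 0.2879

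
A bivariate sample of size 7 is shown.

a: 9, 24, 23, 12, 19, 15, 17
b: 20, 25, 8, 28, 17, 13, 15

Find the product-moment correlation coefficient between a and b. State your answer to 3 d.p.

-0.301

n = 7, Σa = 119, Σb = 126, Σa² = 2205, Σb² = 2556, Σab = 2073
nΣab − ΣaΣb = 14511 − 14994 = -483
nΣa² − (Σa)² = 15435 − 14161 = 1274; nΣb² − (Σb)² = 17892 − 15876 = 2016
r = -483 / √(1274 × 2016) = -483 / 1602.6179 ≈ -0.301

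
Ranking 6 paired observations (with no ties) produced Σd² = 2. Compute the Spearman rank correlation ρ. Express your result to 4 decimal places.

ρ = 1 − 6Σd² / [n(n²−1)] = 1 − 6×2 / (6×35)
  = 1 − 12/210 = 1 − 0.05714 ≈ 0.9429

0.9429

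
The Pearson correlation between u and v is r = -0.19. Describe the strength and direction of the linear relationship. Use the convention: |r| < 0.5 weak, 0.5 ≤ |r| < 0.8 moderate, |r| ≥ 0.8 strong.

r = -0.19 < 0 so the relationship is negative.
|r| = 0.19, which falls in the weak range.

weak negative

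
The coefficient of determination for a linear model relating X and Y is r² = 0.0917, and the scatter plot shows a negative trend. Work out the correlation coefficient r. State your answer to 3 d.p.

-0.303

|r| = √0.0917 = 0.303
The association is negative, so r = −0.303.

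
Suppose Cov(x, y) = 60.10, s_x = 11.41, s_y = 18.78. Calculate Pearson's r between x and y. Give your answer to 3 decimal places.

r = Cov(x,y) / (s_x · s_y) = 60.10 / (11.41 × 18.78)
  = 60.10 / 214.2798 ≈ 0.280

0.280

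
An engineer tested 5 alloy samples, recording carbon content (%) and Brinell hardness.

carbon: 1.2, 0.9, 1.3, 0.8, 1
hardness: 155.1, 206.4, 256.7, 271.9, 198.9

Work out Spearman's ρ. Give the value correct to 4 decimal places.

-0.4000

Rank carbon: 4, 2, 5, 1, 3
Rank hardness: 1, 3, 4, 5, 2
d = rank(carbon) − rank(hardness): 3, -1, 1, -4, 1; Σd² = 28
ρ = 1 − 6Σd² / [n(n²−1)] = 1 − 6×28 / (5×24) = 1 − 168/120 ≈ -0.4000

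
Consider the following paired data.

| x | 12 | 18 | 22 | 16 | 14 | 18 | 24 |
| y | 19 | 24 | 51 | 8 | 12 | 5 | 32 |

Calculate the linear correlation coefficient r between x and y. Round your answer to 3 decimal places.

n = 7, Σx = 124, Σy = 151, Σx² = 2304, Σy² = 4795, Σxy = 2936
nΣxy − ΣxΣy = 20552 − 18724 = 1828
nΣx² − (Σx)² = 16128 − 15376 = 752; nΣy² − (Σy)² = 33565 − 22801 = 10764
r = 1828 / √(752 × 10764) = 1828 / 2845.0884 ≈ 0.643

0.643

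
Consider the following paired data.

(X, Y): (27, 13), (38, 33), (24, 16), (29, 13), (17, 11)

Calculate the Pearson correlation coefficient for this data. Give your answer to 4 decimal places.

0.8379

n = 5, ΣX = 135, ΣY = 86, ΣX² = 3879, ΣY² = 1804, ΣXY = 2553
nΣXY − ΣXΣY = 12765 − 11610 = 1155
nΣX² − (ΣX)² = 19395 − 18225 = 1170; nΣY² − (ΣY)² = 9020 − 7396 = 1624
r = 1155 / √(1170 × 1624) = 1155 / 1378.4339 ≈ 0.8379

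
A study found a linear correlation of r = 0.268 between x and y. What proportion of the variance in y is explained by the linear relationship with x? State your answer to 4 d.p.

r² = (0.268)² = 0.0718

0.0718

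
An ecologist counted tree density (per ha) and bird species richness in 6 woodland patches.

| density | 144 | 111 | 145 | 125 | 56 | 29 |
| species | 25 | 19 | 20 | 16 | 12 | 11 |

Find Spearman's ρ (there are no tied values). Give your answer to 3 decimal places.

0.886

Rank density: 5, 3, 6, 4, 2, 1
Rank species: 6, 4, 5, 3, 2, 1
d = rank(density) − rank(species): -1, -1, 1, 1, 0, 0; Σd² = 4
ρ = 1 − 6Σd² / [n(n²−1)] = 1 − 6×4 / (6×35) = 1 − 24/210 ≈ 0.886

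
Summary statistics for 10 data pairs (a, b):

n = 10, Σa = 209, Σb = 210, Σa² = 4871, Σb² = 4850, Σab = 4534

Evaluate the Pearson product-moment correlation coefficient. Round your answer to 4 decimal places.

r = (nΣab − ΣaΣb) / √[(nΣa² − (Σa)²)(nΣb² − (Σb)²)]
Numerator: 10×4534 − 209×210 = 1450
Denominator: √[(48710 − 43681)(48500 − 44100)] = √[5029 × 4400] = 4703.9983
r = 1450 / 4703.9983 ≈ 0.3082

0.3082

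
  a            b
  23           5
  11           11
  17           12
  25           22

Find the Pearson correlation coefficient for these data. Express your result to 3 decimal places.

n = 4, Σa = 76, Σb = 50, Σa² = 1564, Σb² = 774, Σab = 990
nΣab − ΣaΣb = 3960 − 3800 = 160
nΣa² − (Σa)² = 6256 − 5776 = 480; nΣb² − (Σb)² = 3096 − 2500 = 596
r = 160 / √(480 × 596) = 160 / 534.8645 ≈ 0.299

0.299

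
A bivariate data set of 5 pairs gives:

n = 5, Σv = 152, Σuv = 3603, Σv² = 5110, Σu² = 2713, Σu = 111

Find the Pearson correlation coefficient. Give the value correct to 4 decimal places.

r = (nΣuv − ΣuΣv) / √[(nΣu² − (Σu)²)(nΣv² − (Σv)²)]
Numerator: 5×3603 − 111×152 = 1143
Denominator: √[(13565 − 12321)(25550 − 23104)] = √[1244 × 2446] = 1744.3692
r = 1143 / 1744.3692 ≈ 0.6553

0.6553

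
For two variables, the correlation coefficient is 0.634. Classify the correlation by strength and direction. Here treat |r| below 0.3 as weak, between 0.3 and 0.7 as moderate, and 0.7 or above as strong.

r = 0.634 > 0 so the relationship is positive.
|r| = 0.634, which falls in the moderate range.

moderate positive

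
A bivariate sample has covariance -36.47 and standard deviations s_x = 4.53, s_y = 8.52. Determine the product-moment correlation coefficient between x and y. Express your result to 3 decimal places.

-0.945

r = Cov(x,y) / (s_x · s_y) = -36.47 / (4.53 × 8.52)
  = -36.47 / 38.5956 ≈ -0.945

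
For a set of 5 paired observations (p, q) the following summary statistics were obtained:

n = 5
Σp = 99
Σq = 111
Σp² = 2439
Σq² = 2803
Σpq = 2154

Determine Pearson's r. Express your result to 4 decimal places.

r = (nΣpq − ΣpΣq) / √[(nΣp² − (Σp)²)(nΣq² − (Σq)²)]
Numerator: 5×2154 − 99×111 = -219
Denominator: √[(12195 − 9801)(14015 − 12321)] = √[2394 × 1694] = 2013.8113
r = -219 / 2013.8113 ≈ -0.1087

-0.1087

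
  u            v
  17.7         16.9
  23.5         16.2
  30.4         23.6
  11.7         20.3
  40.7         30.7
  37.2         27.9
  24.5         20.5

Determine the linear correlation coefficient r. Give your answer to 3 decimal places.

0.841

n = 7, Σu = 185.7, Σv = 156.1, Σu² = 5567.17, Σv² = 3658.25, Σuv = 4424.4
nΣuv − ΣuΣv = 30970.8 − 28987.77 = 1983.03
nΣu² − (Σu)² = 38970.19 − 34484.49 = 4485.7; nΣv² − (Σv)² = 25607.75 − 24367.21 = 1240.54
r = 1983.03 / √(4485.7 × 1240.54) = 1983.03 / 2358.9596 ≈ 0.841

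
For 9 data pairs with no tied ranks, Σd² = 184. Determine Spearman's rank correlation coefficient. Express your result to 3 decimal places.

-0.533

ρ = 1 − 6Σd² / [n(n²−1)] = 1 − 6×184 / (9×80)
  = 1 − 1104/720 = 1 − 1.5333 ≈ -0.533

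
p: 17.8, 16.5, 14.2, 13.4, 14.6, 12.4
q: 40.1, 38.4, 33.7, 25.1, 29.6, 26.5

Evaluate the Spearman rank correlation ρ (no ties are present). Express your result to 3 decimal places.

Rank p: 6, 5, 3, 2, 4, 1
Rank q: 6, 5, 4, 1, 3, 2
d = rank(p) − rank(q): 0, 0, -1, 1, 1, -1; Σd² = 4
ρ = 1 − 6Σd² / [n(n²−1)] = 1 − 6×4 / (6×35) = 1 − 24/210 ≈ 0.886

0.886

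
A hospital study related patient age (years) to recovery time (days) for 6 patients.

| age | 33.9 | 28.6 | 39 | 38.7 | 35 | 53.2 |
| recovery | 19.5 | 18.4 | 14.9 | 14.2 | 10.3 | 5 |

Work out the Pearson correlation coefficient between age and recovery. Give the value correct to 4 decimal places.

n = 6, Σx = 228.4, Σy = 82.3, Σx² = 9041.1, Σy² = 1273.55, Σxy = 2944.43
nΣxy − ΣxΣy = 17666.58 − 18797.32 = -1130.74
nΣx² − (Σx)² = 54246.6 − 52166.56 = 2080.04; nΣy² − (Σy)² = 7641.3 − 6773.29 = 868.01
r = -1130.74 / √(2080.04 × 868.01) = -1130.74 / 1343.6873 ≈ -0.8415

-0.8415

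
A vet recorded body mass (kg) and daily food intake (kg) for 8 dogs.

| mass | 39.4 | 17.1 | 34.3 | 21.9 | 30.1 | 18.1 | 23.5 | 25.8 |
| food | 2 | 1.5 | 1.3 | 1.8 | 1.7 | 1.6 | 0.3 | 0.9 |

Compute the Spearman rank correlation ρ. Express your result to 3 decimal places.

0.190

Rank mass: 8, 1, 7, 3, 6, 2, 4, 5
Rank food: 8, 4, 3, 7, 6, 5, 1, 2
d = rank(mass) − rank(food): 0, -3, 4, -4, 0, -3, 3, 3; Σd² = 68
ρ = 1 − 6Σd² / [n(n²−1)] = 1 − 6×68 / (8×63) = 1 − 408/504 ≈ 0.190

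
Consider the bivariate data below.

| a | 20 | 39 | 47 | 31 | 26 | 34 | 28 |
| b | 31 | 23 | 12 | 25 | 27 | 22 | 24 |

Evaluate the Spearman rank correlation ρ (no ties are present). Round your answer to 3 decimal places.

-0.929

Rank a: 1, 6, 7, 4, 2, 5, 3
Rank b: 7, 3, 1, 5, 6, 2, 4
d = rank(a) − rank(b): -6, 3, 6, -1, -4, 3, -1; Σd² = 108
ρ = 1 − 6Σd² / [n(n²−1)] = 1 − 6×108 / (7×48) = 1 − 648/336 ≈ -0.929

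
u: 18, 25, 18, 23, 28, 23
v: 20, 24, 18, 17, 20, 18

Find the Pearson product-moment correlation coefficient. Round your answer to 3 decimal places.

n = 6, Σu = 135, Σv = 117, Σu² = 3115, Σv² = 2313, Σuv = 2649
nΣuv − ΣuΣv = 15894 − 15795 = 99
nΣu² − (Σu)² = 18690 − 18225 = 465; nΣv² − (Σv)² = 13878 − 13689 = 189
r = 99 / √(465 × 189) = 99 / 296.4540 ≈ 0.334

0.334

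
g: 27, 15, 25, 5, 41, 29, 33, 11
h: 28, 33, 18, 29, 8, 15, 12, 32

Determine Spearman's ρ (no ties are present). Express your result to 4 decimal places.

-0.8810

Rank g: 5, 3, 4, 1, 8, 6, 7, 2
Rank h: 5, 8, 4, 6, 1, 3, 2, 7
d = rank(g) − rank(h): 0, -5, 0, -5, 7, 3, 5, -5; Σd² = 158
ρ = 1 − 6Σd² / [n(n²−1)] = 1 − 6×158 / (8×63) = 1 − 948/504 ≈ -0.8810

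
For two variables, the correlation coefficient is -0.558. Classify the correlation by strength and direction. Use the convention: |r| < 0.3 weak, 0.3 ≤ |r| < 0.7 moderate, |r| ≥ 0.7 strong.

moderate negative

r = -0.558 < 0 so the relationship is negative.
|r| = 0.558, which falls in the moderate range.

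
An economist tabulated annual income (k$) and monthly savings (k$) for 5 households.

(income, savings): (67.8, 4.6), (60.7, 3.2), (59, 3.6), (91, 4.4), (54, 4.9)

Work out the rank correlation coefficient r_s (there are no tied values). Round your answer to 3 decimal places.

-0.200

Rank income: 4, 3, 2, 5, 1
Rank savings: 4, 1, 2, 3, 5
d = rank(income) − rank(savings): 0, 2, 0, 2, -4; Σd² = 24
ρ = 1 − 6Σd² / [n(n²−1)] = 1 − 6×24 / (5×24) = 1 − 144/120 ≈ -0.200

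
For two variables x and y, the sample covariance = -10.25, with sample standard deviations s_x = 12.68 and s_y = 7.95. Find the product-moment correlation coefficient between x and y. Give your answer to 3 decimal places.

-0.102

r = Cov(x,y) / (s_x · s_y) = -10.25 / (12.68 × 7.95)
  = -10.25 / 100.8060 ≈ -0.102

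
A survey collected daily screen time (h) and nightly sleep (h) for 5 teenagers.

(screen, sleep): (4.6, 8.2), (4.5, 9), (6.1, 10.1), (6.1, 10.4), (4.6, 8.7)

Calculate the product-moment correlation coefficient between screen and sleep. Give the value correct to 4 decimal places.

0.9328

n = 5, Σx = 25.9, Σy = 46.4, Σx² = 136.99, Σy² = 434.1, Σxy = 243.29
nΣxy − ΣxΣy = 1216.45 − 1201.76 = 14.69
nΣx² − (Σx)² = 684.95 − 670.81 = 14.14; nΣy² − (Σy)² = 2170.5 − 2152.96 = 17.54
r = 14.69 / √(14.14 × 17.54) = 14.69 / 15.7485 ≈ 0.9328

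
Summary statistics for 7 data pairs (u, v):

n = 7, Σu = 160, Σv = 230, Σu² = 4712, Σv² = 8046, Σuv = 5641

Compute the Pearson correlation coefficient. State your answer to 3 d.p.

r = (nΣuv − ΣuΣv) / √[(nΣu² − (Σu)²)(nΣv² − (Σv)²)]
Numerator: 7×5641 − 160×230 = 2687
Denominator: √[(32984 − 25600)(56322 − 52900)] = √[7384 × 3422] = 5026.7333
r = 2687 / 5026.7333 ≈ 0.535

0.535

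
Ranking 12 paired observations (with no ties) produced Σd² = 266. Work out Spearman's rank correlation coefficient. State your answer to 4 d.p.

ρ = 1 − 6Σd² / [n(n²−1)] = 1 − 6×266 / (12×143)
  = 1 − 1596/1716 = 1 − 0.93007 ≈ 0.0699

0.0699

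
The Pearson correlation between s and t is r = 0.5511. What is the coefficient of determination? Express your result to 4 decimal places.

r² = (0.5511)² = 0.3037

0.3037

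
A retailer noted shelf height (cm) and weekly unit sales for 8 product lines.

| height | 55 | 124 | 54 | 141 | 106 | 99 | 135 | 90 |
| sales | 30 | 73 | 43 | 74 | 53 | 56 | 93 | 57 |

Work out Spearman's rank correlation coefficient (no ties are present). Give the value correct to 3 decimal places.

Rank height: 2, 6, 1, 8, 5, 4, 7, 3
Rank sales: 1, 6, 2, 7, 3, 4, 8, 5
d = rank(height) − rank(sales): 1, 0, -1, 1, 2, 0, -1, -2; Σd² = 12
ρ = 1 − 6Σd² / [n(n²−1)] = 1 − 6×12 / (8×63) = 1 − 72/504 ≈ 0.857

0.857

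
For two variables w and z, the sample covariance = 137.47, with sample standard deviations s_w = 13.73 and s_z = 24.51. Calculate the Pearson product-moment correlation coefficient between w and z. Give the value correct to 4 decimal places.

0.4085

r = Cov(w,z) / (s_w · s_z) = 137.47 / (13.73 × 24.51)
  = 137.47 / 336.5223 ≈ 0.4085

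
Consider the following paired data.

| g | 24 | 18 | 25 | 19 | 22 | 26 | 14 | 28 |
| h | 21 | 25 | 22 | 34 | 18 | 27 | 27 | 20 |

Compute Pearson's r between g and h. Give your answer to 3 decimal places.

n = 8, Σg = 176, Σh = 194, Σg² = 4026, Σh² = 4888, Σgh = 4186
nΣgh − ΣgΣh = 33488 − 34144 = -656
nΣg² − (Σg)² = 32208 − 30976 = 1232; nΣh² − (Σh)² = 39104 − 37636 = 1468
r = -656 / √(1232 × 1468) = -656 / 1344.8331 ≈ -0.488

-0.488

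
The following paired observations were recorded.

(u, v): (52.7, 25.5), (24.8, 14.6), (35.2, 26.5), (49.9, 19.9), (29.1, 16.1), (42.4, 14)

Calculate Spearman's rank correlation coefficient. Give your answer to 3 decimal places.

0.371

Rank u: 6, 1, 3, 5, 2, 4
Rank v: 5, 2, 6, 4, 3, 1
d = rank(u) − rank(v): 1, -1, -3, 1, -1, 3; Σd² = 22
ρ = 1 − 6Σd² / [n(n²−1)] = 1 − 6×22 / (6×35) = 1 − 132/210 ≈ 0.371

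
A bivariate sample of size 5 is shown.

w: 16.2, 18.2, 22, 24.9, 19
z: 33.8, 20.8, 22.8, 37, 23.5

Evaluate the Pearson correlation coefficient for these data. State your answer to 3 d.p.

n = 5, Σw = 100.3, Σz = 137.9, Σw² = 2058.69, Σz² = 4016.17, Σwz = 2795.52
nΣwz − ΣwΣz = 13977.6 − 13831.37 = 146.23
nΣw² − (Σw)² = 10293.45 − 10060.09 = 233.36; nΣz² − (Σz)² = 20080.85 − 19016.41 = 1064.44
r = 146.23 / √(233.36 × 1064.44) = 146.23 / 498.3951 ≈ 0.293

0.293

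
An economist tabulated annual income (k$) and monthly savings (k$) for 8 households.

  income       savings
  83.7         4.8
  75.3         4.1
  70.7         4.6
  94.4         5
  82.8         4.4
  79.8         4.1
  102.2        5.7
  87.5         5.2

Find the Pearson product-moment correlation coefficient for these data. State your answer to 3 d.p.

0.819

n = 8, Σx = 676.4, Σy = 37.9, Σx² = 57910.6, Σy² = 181.71, Σxy = 3236.75
nΣxy − ΣxΣy = 25894 − 25635.56 = 258.44
nΣx² − (Σx)² = 463284.8 − 457516.96 = 5767.84; nΣy² − (Σy)² = 1453.68 − 1436.41 = 17.27
r = 258.44 / √(5767.84 × 17.27) = 258.44 / 315.6115 ≈ 0.819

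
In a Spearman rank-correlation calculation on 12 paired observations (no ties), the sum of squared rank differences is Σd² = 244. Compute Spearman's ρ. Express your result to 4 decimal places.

0.1469

ρ = 1 − 6Σd² / [n(n²−1)] = 1 − 6×244 / (12×143)
  = 1 − 1464/1716 = 1 − 0.85315 ≈ 0.1469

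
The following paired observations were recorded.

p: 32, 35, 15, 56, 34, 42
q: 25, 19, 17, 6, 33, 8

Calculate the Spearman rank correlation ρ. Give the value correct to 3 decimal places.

-0.600

Rank p: 2, 4, 1, 6, 3, 5
Rank q: 5, 4, 3, 1, 6, 2
d = rank(p) − rank(q): -3, 0, -2, 5, -3, 3; Σd² = 56
ρ = 1 − 6Σd² / [n(n²−1)] = 1 − 6×56 / (6×35) = 1 − 336/210 ≈ -0.600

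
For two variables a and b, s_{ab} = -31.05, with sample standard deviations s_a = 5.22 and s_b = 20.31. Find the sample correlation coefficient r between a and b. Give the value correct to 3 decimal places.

-0.293

r = Cov(a,b) / (s_a · s_b) = -31.05 / (5.22 × 20.31)
  = -31.05 / 106.0182 ≈ -0.293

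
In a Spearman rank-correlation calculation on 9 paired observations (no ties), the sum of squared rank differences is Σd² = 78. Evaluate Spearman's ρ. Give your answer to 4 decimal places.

ρ = 1 − 6Σd² / [n(n²−1)] = 1 − 6×78 / (9×80)
  = 1 − 468/720 = 1 − 0.65000 ≈ 0.3500

0.3500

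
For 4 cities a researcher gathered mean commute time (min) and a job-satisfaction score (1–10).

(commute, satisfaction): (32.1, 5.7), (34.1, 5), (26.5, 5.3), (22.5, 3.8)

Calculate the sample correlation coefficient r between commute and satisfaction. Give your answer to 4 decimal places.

0.7067

n = 4, Σx = 115.2, Σy = 19.8, Σx² = 3401.72, Σy² = 100.02, Σxy = 579.42
nΣxy − ΣxΣy = 2317.68 − 2280.96 = 36.72
nΣx² − (Σx)² = 13606.88 − 13271.04 = 335.84; nΣy² − (Σy)² = 400.08 − 392.04 = 8.04
r = 36.72 / √(335.84 × 8.04) = 36.72 / 51.9630 ≈ 0.7067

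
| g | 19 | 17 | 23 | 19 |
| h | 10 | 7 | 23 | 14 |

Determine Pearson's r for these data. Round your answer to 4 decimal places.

n = 4, Σg = 78, Σh = 54, Σg² = 1540, Σh² = 874, Σgh = 1104
nΣgh − ΣgΣh = 4416 − 4212 = 204
nΣg² − (Σg)² = 6160 − 6084 = 76; nΣh² − (Σh)² = 3496 − 2916 = 580
r = 204 / √(76 × 580) = 204 / 209.9524 ≈ 0.9716

0.9716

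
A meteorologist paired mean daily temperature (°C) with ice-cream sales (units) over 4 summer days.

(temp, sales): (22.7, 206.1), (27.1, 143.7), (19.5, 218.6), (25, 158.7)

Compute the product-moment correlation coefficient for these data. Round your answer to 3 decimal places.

-0.957

n = 4, Σx = 94.3, Σy = 727.1, Σx² = 2254.95, Σy² = 136098.55, Σxy = 16802.94
nΣxy − ΣxΣy = 67211.76 − 68565.53 = -1353.77
nΣx² − (Σx)² = 9019.8 − 8892.49 = 127.31; nΣy² − (Σy)² = 544394.2 − 528674.41 = 15719.79
r = -1353.77 / √(127.31 × 15719.79) = -1353.77 / 1414.6683 ≈ -0.957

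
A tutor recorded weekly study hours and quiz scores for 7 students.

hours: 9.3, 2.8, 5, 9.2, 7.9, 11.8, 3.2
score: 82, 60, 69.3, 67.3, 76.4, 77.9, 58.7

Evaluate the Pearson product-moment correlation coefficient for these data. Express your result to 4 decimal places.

n = 7, Σx = 49.2, Σy = 491.6, Σx² = 415.86, Σy² = 35006.84, Σxy = 3606.88
nΣxy − ΣxΣy = 25248.16 − 24186.72 = 1061.44
nΣx² − (Σx)² = 2911.02 − 2420.64 = 490.38; nΣy² − (Σy)² = 245047.88 − 241670.56 = 3377.32
r = 1061.44 / √(490.38 × 3377.32) = 1061.44 / 1286.9228 ≈ 0.8248

0.8248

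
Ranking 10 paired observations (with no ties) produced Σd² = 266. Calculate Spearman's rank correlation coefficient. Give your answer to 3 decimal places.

-0.612

ρ = 1 − 6Σd² / [n(n²−1)] = 1 − 6×266 / (10×99)
  = 1 − 1596/990 = 1 − 1.6121 ≈ -0.612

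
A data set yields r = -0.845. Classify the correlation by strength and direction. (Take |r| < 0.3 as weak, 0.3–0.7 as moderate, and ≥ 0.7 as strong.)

r = -0.845 < 0 so the relationship is negative.
|r| = 0.845, which falls in the strong range.

strong negative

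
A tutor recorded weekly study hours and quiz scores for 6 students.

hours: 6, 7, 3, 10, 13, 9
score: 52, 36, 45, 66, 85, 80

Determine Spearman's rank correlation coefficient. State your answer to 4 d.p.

0.7714

Rank hours: 2, 3, 1, 5, 6, 4
Rank score: 3, 1, 2, 4, 6, 5
d = rank(hours) − rank(score): -1, 2, -1, 1, 0, -1; Σd² = 8
ρ = 1 − 6Σd² / [n(n²−1)] = 1 − 6×8 / (6×35) = 1 − 48/210 ≈ 0.7714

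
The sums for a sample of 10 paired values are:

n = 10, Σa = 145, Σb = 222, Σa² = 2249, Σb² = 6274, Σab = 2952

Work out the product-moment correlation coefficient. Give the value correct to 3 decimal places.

r = (nΣab − ΣaΣb) / √[(nΣa² − (Σa)²)(nΣb² − (Σb)²)]
Numerator: 10×2952 − 145×222 = -2670
Denominator: √[(22490 − 21025)(62740 − 49284)] = √[1465 × 13456] = 4439.9369
r = -2670 / 4439.9369 ≈ -0.601

-0.601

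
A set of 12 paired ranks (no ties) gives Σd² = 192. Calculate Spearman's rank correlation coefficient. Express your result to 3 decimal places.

ρ = 1 − 6Σd² / [n(n²−1)] = 1 − 6×192 / (12×143)
  = 1 − 1152/1716 = 1 − 0.6713 ≈ 0.329

0.329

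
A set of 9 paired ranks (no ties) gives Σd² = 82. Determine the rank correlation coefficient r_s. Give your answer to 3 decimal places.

ρ = 1 − 6Σd² / [n(n²−1)] = 1 − 6×82 / (9×80)
  = 1 − 492/720 = 1 − 0.6833 ≈ 0.317

0.317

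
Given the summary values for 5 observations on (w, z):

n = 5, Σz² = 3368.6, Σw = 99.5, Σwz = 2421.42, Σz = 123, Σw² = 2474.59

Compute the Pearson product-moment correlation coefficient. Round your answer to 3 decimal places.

r = (nΣwz − ΣwΣz) / √[(nΣw² − (Σw)²)(nΣz² − (Σz)²)]
Numerator: 5×2421.42 − 99.5×123 = -131.4
Denominator: √[(12372.95 − 9900.25)(16843 − 15129)] = √[2472.7 × 1714] = 2058.6908
r = -131.4 / 2058.6908 ≈ -0.064

-0.064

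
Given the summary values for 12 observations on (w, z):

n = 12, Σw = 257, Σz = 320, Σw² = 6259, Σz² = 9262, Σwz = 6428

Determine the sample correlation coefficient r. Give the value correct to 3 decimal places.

-0.573

r = (nΣwz − ΣwΣz) / √[(nΣw² − (Σw)²)(nΣz² − (Σz)²)]
Numerator: 12×6428 − 257×320 = -5104
Denominator: √[(75108 − 66049)(111144 − 102400)] = √[9059 × 8744] = 8900.1065
r = -5104 / 8900.1065 ≈ -0.573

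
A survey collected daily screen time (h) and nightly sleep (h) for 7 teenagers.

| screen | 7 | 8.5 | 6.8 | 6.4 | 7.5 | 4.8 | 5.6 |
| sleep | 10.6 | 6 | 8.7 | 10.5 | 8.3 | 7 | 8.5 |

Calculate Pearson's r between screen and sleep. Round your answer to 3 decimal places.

-0.143

n = 7, Σx = 46.6, Σy = 59.6, Σx² = 319.1, Σy² = 524.44, Σxy = 395.01
nΣxy − ΣxΣy = 2765.07 − 2777.36 = -12.29
nΣx² − (Σx)² = 2233.7 − 2171.56 = 62.14; nΣy² − (Σy)² = 3671.08 − 3552.16 = 118.92
r = -12.29 / √(62.14 × 118.92) = -12.29 / 85.9633 ≈ -0.143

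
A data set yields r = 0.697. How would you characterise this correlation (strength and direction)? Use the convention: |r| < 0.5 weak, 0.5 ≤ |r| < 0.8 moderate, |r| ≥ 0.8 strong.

moderate positive

r = 0.697 > 0 so the relationship is positive.
|r| = 0.697, which falls in the moderate range.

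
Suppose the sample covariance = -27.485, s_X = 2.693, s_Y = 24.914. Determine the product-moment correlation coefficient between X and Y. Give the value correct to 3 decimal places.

r = Cov(X,Y) / (s_X · s_Y) = -27.485 / (2.693 × 24.914)
  = -27.485 / 67.0934 ≈ -0.410

-0.410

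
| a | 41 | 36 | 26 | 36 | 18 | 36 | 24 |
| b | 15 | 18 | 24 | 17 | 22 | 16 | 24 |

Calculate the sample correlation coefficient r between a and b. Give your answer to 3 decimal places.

-0.883

n = 7, Σa = 217, Σb = 136, Σa² = 7145, Σb² = 2730, Σab = 4047
nΣab − ΣaΣb = 28329 − 29512 = -1183
nΣa² − (Σa)² = 50015 − 47089 = 2926; nΣb² − (Σb)² = 19110 − 18496 = 614
r = -1183 / √(2926 × 614) = -1183 / 1340.3597 ≈ -0.883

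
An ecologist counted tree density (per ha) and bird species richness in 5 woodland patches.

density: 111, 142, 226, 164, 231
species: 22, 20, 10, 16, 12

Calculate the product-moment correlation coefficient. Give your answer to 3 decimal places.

n = 5, Σx = 874, Σy = 80, Σx² = 163818, Σy² = 1384, Σxy = 12938
nΣxy − ΣxΣy = 64690 − 69920 = -5230
nΣx² − (Σx)² = 819090 − 763876 = 55214; nΣy² − (Σy)² = 6920 − 6400 = 520
r = -5230 / √(55214 × 520) = -5230 / 5358.2908 ≈ -0.976

-0.976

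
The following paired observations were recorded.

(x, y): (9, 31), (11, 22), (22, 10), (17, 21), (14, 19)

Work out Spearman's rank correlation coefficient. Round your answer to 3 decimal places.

Rank x: 1, 2, 5, 4, 3
Rank y: 5, 4, 1, 3, 2
d = rank(x) − rank(y): -4, -2, 4, 1, 1; Σd² = 38
ρ = 1 − 6Σd² / [n(n²−1)] = 1 − 6×38 / (5×24) = 1 − 228/120 ≈ -0.900

-0.900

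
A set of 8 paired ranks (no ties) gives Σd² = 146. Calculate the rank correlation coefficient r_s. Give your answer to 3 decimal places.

-0.738

ρ = 1 − 6Σd² / [n(n²−1)] = 1 − 6×146 / (8×63)
  = 1 − 876/504 = 1 − 1.7381 ≈ -0.738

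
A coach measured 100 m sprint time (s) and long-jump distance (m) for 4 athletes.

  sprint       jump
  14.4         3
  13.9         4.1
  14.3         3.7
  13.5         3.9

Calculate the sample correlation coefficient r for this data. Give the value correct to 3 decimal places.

n = 4, Σx = 56.1, Σy = 14.7, Σx² = 787.31, Σy² = 54.71, Σxy = 205.75
nΣxy − ΣxΣy = 823 − 824.67 = -1.67
nΣx² − (Σx)² = 3149.24 − 3147.21 = 2.03; nΣy² − (Σy)² = 218.84 − 216.09 = 2.75
r = -1.67 / √(2.03 × 2.75) = -1.67 / 2.3627 ≈ -0.707

-0.707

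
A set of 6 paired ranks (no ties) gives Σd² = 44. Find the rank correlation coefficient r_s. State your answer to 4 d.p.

-0.2571

ρ = 1 − 6Σd² / [n(n²−1)] = 1 − 6×44 / (6×35)
  = 1 − 264/210 = 1 − 1.25714 ≈ -0.2571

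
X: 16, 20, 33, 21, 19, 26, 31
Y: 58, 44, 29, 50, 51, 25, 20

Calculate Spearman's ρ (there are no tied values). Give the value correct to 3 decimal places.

Rank X: 1, 3, 7, 4, 2, 5, 6
Rank Y: 7, 4, 3, 5, 6, 2, 1
d = rank(X) − rank(Y): -6, -1, 4, -1, -4, 3, 5; Σd² = 104
ρ = 1 − 6Σd² / [n(n²−1)] = 1 − 6×104 / (7×48) = 1 − 624/336 ≈ -0.857

-0.857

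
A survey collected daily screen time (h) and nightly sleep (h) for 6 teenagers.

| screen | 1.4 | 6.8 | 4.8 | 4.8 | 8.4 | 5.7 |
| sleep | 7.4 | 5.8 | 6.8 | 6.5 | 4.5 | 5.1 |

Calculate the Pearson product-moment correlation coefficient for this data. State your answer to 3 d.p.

n = 6, Σx = 31.9, Σy = 36.1, Σx² = 197.33, Σy² = 223.15, Σxy = 180.51
nΣxy − ΣxΣy = 1083.06 − 1151.59 = -68.53
nΣx² − (Σx)² = 1183.98 − 1017.61 = 166.37; nΣy² − (Σy)² = 1338.9 − 1303.21 = 35.69
r = -68.53 / √(166.37 × 35.69) = -68.53 / 77.0568 ≈ -0.889

-0.889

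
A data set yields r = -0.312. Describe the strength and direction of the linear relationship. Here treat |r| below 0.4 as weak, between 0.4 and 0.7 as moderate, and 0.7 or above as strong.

r = -0.312 < 0 so the relationship is negative.
|r| = 0.312, which falls in the weak range.

weak negative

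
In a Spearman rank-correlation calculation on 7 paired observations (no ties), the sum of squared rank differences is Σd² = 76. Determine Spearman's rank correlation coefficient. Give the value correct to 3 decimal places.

ρ = 1 − 6Σd² / [n(n²−1)] = 1 − 6×76 / (7×48)
  = 1 − 456/336 = 1 − 1.3571 ≈ -0.357

-0.357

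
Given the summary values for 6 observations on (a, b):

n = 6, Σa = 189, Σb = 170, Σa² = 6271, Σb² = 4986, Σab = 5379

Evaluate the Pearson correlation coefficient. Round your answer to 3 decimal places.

r = (nΣab − ΣaΣb) / √[(nΣa² − (Σa)²)(nΣb² − (Σb)²)]
Numerator: 6×5379 − 189×170 = 144
Denominator: √[(37626 − 35721)(29916 − 28900)] = √[1905 × 1016] = 1391.2153
r = 144 / 1391.2153 ≈ 0.104

0.104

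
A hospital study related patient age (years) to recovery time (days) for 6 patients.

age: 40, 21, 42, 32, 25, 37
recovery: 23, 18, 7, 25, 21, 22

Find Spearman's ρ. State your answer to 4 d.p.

Rank age: 5, 1, 6, 3, 2, 4
Rank recovery: 5, 2, 1, 6, 3, 4
d = rank(age) − rank(recovery): 0, -1, 5, -3, -1, 0; Σd² = 36
ρ = 1 − 6Σd² / [n(n²−1)] = 1 − 6×36 / (6×35) = 1 − 216/210 ≈ -0.0286

-0.0286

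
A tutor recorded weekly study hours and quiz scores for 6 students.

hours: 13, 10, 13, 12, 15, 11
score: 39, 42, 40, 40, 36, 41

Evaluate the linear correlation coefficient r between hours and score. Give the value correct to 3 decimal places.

n = 6, Σx = 74, Σy = 238, Σx² = 928, Σy² = 9462, Σxy = 2918
nΣxy − ΣxΣy = 17508 − 17612 = -104
nΣx² − (Σx)² = 5568 − 5476 = 92; nΣy² − (Σy)² = 56772 − 56644 = 128
r = -104 / √(92 × 128) = -104 / 108.5173 ≈ -0.958

-0.958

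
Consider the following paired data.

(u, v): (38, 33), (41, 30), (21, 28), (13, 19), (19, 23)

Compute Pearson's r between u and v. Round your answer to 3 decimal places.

n = 5, Σu = 132, Σv = 133, Σu² = 4096, Σv² = 3663, Σuv = 3756
nΣuv − ΣuΣv = 18780 − 17556 = 1224
nΣu² − (Σu)² = 20480 − 17424 = 3056; nΣv² − (Σv)² = 18315 − 17689 = 626
r = 1224 / √(3056 × 626) = 1224 / 1383.1327 ≈ 0.885

0.885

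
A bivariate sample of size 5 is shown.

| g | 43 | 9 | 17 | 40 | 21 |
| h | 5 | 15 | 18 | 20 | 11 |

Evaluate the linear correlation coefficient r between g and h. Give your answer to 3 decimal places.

-0.302

n = 5, Σg = 130, Σh = 69, Σg² = 4260, Σh² = 1095, Σgh = 1687
nΣgh − ΣgΣh = 8435 − 8970 = -535
nΣg² − (Σg)² = 21300 − 16900 = 4400; nΣh² − (Σh)² = 5475 − 4761 = 714
r = -535 / √(4400 × 714) = -535 / 1772.4559 ≈ -0.302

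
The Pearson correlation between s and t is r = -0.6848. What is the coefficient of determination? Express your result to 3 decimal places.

r² = (-0.6848)² = 0.469

0.469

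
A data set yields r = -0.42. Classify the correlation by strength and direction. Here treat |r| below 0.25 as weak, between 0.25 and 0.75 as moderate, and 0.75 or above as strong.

moderate negative

r = -0.42 < 0 so the relationship is negative.
|r| = 0.42, which falls in the moderate range.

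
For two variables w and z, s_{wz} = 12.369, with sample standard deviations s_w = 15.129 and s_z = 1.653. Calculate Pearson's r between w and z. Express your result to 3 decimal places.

r = Cov(w,z) / (s_w · s_z) = 12.369 / (15.129 × 1.653)
  = 12.369 / 25.0082 ≈ 0.495

0.495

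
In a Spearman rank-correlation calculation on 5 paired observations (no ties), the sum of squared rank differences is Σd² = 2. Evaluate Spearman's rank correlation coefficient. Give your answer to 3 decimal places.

ρ = 1 − 6Σd² / [n(n²−1)] = 1 − 6×2 / (5×24)
  = 1 − 12/120 = 1 − 0.1000 ≈ 0.900

0.900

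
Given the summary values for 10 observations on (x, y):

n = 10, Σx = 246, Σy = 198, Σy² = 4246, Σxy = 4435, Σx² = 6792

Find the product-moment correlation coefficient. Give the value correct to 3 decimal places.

-0.888

r = (nΣxy − ΣxΣy) / √[(nΣx² − (Σx)²)(nΣy² − (Σy)²)]
Numerator: 10×4435 − 246×198 = -4358
Denominator: √[(67920 − 60516)(42460 − 39204)] = √[7404 × 3256] = 4909.9312
r = -4358 / 4909.9312 ≈ -0.888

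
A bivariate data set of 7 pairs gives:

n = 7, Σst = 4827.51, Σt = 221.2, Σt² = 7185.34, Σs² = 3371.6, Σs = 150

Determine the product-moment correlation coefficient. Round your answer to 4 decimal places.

r = (nΣst − ΣsΣt) / √[(nΣs² − (Σs)²)(nΣt² − (Σt)²)]
Numerator: 7×4827.51 − 150×221.2 = 612.57
Denominator: √[(23601.2 − 22500)(50297.38 − 48929.44)] = √[1101.2 × 1367.94] = 1227.3449
r = 612.57 / 1227.3449 ≈ 0.4991

0.4991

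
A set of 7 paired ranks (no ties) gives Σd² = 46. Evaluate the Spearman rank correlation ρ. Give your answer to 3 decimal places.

ρ = 1 − 6Σd² / [n(n²−1)] = 1 − 6×46 / (7×48)
  = 1 − 276/336 = 1 − 0.8214 ≈ 0.179

0.179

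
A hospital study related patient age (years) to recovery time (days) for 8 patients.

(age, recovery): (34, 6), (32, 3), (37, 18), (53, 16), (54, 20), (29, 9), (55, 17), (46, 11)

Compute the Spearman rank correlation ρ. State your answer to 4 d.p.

Rank age: 3, 2, 4, 6, 7, 1, 8, 5
Rank recovery: 2, 1, 7, 5, 8, 3, 6, 4
d = rank(age) − rank(recovery): 1, 1, -3, 1, -1, -2, 2, 1; Σd² = 22
ρ = 1 − 6Σd² / [n(n²−1)] = 1 − 6×22 / (8×63) = 1 − 132/504 ≈ 0.7381

0.7381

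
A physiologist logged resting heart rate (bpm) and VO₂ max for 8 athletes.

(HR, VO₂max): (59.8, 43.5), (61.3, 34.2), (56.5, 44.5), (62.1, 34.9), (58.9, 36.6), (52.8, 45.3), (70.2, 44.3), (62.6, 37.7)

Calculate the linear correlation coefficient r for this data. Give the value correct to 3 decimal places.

-0.190

n = 8, Σx = 484.2, Σy = 321, Σx² = 29486.24, Σy² = 13035.58, Σxy = 19396.76
nΣxy − ΣxΣy = 155174.08 − 155428.2 = -254.12
nΣx² − (Σx)² = 235889.92 − 234449.64 = 1440.28; nΣy² − (Σy)² = 104284.64 − 103041 = 1243.64
r = -254.12 / √(1440.28 × 1243.64) = -254.12 / 1338.3534 ≈ -0.190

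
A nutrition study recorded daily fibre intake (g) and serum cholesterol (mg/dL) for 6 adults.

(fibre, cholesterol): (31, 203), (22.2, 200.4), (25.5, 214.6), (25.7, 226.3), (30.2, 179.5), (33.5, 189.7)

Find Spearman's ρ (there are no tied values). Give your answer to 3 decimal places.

Rank fibre: 5, 1, 2, 3, 4, 6
Rank cholesterol: 4, 3, 5, 6, 1, 2
d = rank(fibre) − rank(cholesterol): 1, -2, -3, -3, 3, 4; Σd² = 48
ρ = 1 − 6Σd² / [n(n²−1)] = 1 − 6×48 / (6×35) = 1 − 288/210 ≈ -0.371

-0.371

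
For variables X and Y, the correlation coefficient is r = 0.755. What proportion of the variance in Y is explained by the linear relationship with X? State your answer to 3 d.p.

0.570

r² = (0.755)² = 0.570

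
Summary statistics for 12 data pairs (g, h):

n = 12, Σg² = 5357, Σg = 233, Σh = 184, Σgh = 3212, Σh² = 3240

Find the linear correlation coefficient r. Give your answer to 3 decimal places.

-0.611

r = (nΣgh − ΣgΣh) / √[(nΣg² − (Σg)²)(nΣh² − (Σh)²)]
Numerator: 12×3212 − 233×184 = -4328
Denominator: √[(64284 − 54289)(38880 − 33856)] = √[9995 × 5024] = 7086.2458
r = -4328 / 7086.2458 ≈ -0.611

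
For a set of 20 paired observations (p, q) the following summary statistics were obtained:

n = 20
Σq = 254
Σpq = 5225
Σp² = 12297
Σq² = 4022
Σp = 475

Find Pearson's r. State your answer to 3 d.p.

-0.898

r = (nΣpq − ΣpΣq) / √[(nΣp² − (Σp)²)(nΣq² − (Σq)²)]
Numerator: 20×5225 − 475×254 = -16150
Denominator: √[(245940 − 225625)(80440 − 64516)] = √[20315 × 15924] = 17985.9962
r = -16150 / 17985.9962 ≈ -0.898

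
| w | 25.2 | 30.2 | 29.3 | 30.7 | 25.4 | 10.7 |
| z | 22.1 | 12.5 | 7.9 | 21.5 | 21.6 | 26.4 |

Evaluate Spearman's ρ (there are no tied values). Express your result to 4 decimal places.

-0.7714

Rank w: 2, 5, 4, 6, 3, 1
Rank z: 5, 2, 1, 3, 4, 6
d = rank(w) − rank(z): -3, 3, 3, 3, -1, -5; Σd² = 62
ρ = 1 − 6Σd² / [n(n²−1)] = 1 − 6×62 / (6×35) = 1 − 372/210 ≈ -0.7714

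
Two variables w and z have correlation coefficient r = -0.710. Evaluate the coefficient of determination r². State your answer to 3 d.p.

r² = (-0.710)² = 0.504

0.504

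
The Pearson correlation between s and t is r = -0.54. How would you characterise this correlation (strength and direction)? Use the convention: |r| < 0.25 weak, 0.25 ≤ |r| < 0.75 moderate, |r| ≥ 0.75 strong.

r = -0.54 < 0 so the relationship is negative.
|r| = 0.54, which falls in the moderate range.

moderate negative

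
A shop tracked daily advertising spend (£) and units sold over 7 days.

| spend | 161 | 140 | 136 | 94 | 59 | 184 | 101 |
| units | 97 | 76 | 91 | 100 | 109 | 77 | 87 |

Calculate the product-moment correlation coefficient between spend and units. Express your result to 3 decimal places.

-0.709

n = 7, Σx = 875, Σy = 637, Σx² = 120391, Σy² = 58845, Σxy = 77419
nΣxy − ΣxΣy = 541933 − 557375 = -15442
nΣx² − (Σx)² = 842737 − 765625 = 77112; nΣy² − (Σy)² = 411915 − 405769 = 6146
r = -15442 / √(77112 × 6146) = -15442 / 21769.9415 ≈ -0.709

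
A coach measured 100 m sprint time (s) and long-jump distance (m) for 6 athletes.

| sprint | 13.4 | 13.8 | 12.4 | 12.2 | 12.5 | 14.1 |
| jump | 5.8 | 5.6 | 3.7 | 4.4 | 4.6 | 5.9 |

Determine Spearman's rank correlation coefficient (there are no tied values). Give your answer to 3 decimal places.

Rank sprint: 4, 5, 2, 1, 3, 6
Rank jump: 5, 4, 1, 2, 3, 6
d = rank(sprint) − rank(jump): -1, 1, 1, -1, 0, 0; Σd² = 4
ρ = 1 − 6Σd² / [n(n²−1)] = 1 − 6×4 / (6×35) = 1 − 24/210 ≈ 0.886

0.886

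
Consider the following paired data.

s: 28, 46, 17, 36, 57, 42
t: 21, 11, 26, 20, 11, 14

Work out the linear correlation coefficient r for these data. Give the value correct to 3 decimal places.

-0.952

n = 6, Σs = 226, Σt = 103, Σs² = 9498, Σt² = 1955, Σst = 3471
nΣst − ΣsΣt = 20826 − 23278 = -2452
nΣs² − (Σs)² = 56988 − 51076 = 5912; nΣt² − (Σt)² = 11730 − 10609 = 1121
r = -2452 / √(5912 × 1121) = -2452 / 2574.3644 ≈ -0.952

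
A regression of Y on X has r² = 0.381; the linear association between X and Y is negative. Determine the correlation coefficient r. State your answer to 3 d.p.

|r| = √0.381 = 0.617
The association is negative, so r = −0.617.

-0.617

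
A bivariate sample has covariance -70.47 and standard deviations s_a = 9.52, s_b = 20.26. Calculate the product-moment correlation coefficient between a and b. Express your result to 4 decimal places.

r = Cov(a,b) / (s_a · s_b) = -70.47 / (9.52 × 20.26)
  = -70.47 / 192.8752 ≈ -0.3654

-0.3654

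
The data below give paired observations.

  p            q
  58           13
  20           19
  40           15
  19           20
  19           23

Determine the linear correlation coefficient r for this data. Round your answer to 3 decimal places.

-0.920

n = 5, Σp = 156, Σq = 90, Σp² = 6086, Σq² = 1684, Σpq = 2551
nΣpq − ΣpΣq = 12755 − 14040 = -1285
nΣp² − (Σp)² = 30430 − 24336 = 6094; nΣq² − (Σq)² = 8420 − 8100 = 320
r = -1285 / √(6094 × 320) = -1285 / 1396.4526 ≈ -0.920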